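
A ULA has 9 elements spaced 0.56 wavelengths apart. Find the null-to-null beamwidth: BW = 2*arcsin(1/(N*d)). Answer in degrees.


1/(N*d) = 1/(9*0.56) = 0.198413
BW = 2*arcsin(0.198413) = 22.9 degrees

22.9 degrees


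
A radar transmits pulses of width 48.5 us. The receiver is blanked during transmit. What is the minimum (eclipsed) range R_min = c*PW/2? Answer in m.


R_min = 3e8 * 48.5e-6 / 2 = 7275.0 m

7275.0 m


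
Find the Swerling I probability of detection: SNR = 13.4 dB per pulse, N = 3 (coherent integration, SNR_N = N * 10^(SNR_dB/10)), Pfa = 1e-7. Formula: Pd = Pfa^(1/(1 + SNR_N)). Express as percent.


SNR_lin = 10^(13.4/10) = 21.87762
SNR_N = 3 * 21.87762 = 65.63286
1/(1 + SNR_N) = 1/66.63286 = 0.0150076
Pd = (1e-7)^0.0150076 = 0.78514
Pd = 78.5%

78.5%


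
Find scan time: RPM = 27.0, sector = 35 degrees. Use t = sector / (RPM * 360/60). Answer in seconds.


t = 35 / (27.0 * 360) * 60 = 0.22 s

0.22 s


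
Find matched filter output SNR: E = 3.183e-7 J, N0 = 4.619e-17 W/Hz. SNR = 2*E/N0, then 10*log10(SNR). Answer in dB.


SNR_lin = 2 * 3.183e-7 / 4.619e-17 = 1.378e10
SNR_dB = 10*log10(1.378e10) = 101.4 dB

101.4 dB


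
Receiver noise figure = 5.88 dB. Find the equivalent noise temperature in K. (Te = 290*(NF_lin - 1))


NF_lin = 10^(5.88/10) = 3.872576
Te = 290 * (3.872576 - 1) = 833.0 K

833.0 K


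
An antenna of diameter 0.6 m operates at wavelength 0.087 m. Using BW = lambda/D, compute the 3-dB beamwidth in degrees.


BW_rad = 0.087 / 0.6 = 0.145
BW_deg = 8.31 degrees

8.31 degrees


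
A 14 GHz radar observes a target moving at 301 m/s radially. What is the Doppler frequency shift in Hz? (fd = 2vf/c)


fd = 2 * 301 * 14000000000.0 / 3e8 = 28093.3 Hz

28093.3 Hz


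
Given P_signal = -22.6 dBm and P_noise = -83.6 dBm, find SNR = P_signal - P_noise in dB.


SNR = -22.6 - (-83.6) = 61.0 dB

61.0 dB


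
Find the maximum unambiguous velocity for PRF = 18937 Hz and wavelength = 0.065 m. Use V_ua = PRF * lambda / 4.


V_ua = 18937 * 0.065 / 4 = 307.7 m/s

307.7 m/s


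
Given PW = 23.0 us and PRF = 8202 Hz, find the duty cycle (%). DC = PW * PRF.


DC = 23.0e-6 * 8202 * 100 = 18.86%

18.86%


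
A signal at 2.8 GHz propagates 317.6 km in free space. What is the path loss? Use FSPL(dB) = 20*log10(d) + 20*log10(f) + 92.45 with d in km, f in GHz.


20*log10(317.6) = 50.04
20*log10(2.8) = 8.94
FSPL = 151.4 dB

151.4 dB


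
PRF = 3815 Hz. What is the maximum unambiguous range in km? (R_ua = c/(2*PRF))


R_ua = 3e8 / (2 * 3815) = 39318.5 m = 39.3 km

39.3 km


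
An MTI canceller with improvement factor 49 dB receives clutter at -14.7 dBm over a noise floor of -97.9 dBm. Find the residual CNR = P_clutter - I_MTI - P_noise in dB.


CNR = -14.7 - 49 - (-97.9) = 34.2 dB

34.2 dB


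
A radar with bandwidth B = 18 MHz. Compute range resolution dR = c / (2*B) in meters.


dR = 3e8 / (2 * 18000000.0) = 8.33 m

8.33 m


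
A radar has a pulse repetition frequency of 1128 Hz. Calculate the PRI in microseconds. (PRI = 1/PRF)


PRI = 1/1128 = 0.0008865248 s = 886.5 us

886.5 us


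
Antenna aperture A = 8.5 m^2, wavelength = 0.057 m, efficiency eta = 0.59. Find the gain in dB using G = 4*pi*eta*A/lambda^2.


G_linear = 4*pi*0.59*8.5/0.057^2 = 19396.84
G_dB = 10*log10(19396.84) = 42.9 dB

42.9 dB


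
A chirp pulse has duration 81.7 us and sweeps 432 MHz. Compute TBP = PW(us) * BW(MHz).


TBP = 81.7 * 432 = 35294.4

35294.4


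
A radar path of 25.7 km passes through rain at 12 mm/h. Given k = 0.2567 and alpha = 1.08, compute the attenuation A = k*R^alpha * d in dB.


gamma = 0.2567 * 12^1.08 = 3.757869 dB/km
A = 3.757869 * 25.7 = 96.58 dB

96.58 dB


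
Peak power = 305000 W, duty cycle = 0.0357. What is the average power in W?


P_avg = 305000 * 0.0357 = 10888.5 W

10888.5 W


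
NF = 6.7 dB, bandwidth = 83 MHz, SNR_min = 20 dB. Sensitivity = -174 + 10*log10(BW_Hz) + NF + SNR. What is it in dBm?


10*log10(83000000.0) = 79.19
S = -174 + 79.19 + 6.7 + 20 = -68.1 dBm

-68.1 dBm


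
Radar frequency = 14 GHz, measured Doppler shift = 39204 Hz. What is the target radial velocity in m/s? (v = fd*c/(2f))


v = 39204 * 3e8 / (2 * 14000000000.0) = 420.0 m/s

420.0 m/s


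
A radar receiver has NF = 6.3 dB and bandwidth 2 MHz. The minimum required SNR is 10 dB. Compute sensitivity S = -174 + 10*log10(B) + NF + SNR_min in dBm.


10*log10(2000000.0) = 63.01
S = -174 + 63.01 + 6.3 + 10 = -94.7 dBm

-94.7 dBm


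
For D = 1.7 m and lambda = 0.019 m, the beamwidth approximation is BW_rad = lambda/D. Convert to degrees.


BW_rad = 0.019 / 1.7 = 0.011176
BW_deg = 0.64 degrees

0.64 degrees


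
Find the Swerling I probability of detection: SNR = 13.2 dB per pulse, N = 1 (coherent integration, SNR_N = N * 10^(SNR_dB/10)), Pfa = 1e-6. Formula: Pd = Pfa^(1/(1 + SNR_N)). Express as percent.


SNR_lin = 10^(13.2/10) = 20.89296
SNR_N = 1 * 20.89296 = 20.89296
1/(1 + SNR_N) = 1/21.89296 = 0.0456768
Pd = (1e-6)^0.0456768 = 0.53203
Pd = 53.2%

53.2%


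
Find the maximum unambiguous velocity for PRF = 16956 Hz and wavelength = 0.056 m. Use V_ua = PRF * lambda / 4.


V_ua = 16956 * 0.056 / 4 = 237.4 m/s

237.4 m/s


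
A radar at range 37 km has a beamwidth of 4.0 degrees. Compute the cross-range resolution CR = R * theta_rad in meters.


BW_rad = 0.06981317
CR = 37000 * 0.06981317 = 2583.1 m

2583.1 m


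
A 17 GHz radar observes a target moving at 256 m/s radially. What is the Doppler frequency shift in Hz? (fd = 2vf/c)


fd = 2 * 256 * 17000000000.0 / 3e8 = 29013.3 Hz

29013.3 Hz


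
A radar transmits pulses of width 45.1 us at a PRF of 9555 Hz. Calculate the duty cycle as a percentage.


DC = 45.1e-6 * 9555 * 100 = 43.09%

43.09%


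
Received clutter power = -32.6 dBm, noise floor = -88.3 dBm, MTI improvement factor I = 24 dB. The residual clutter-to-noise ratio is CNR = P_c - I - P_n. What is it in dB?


CNR = -32.6 - 24 - (-88.3) = 31.7 dB

31.7 dB


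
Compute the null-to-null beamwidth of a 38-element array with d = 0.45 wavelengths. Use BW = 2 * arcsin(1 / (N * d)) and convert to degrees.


1/(N*d) = 1/(38*0.45) = 0.05848
BW = 2*arcsin(0.05848) = 6.7 degrees

6.7 degrees


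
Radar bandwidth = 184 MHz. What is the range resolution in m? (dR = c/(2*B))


dR = 3e8 / (2 * 184000000.0) = 0.82 m

0.82 m


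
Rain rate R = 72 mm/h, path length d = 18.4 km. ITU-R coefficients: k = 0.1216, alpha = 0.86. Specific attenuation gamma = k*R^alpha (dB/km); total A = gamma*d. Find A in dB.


gamma = 0.1216 * 72^0.86 = 4.811046 dB/km
A = 4.811046 * 18.4 = 88.52 dB

88.52 dB


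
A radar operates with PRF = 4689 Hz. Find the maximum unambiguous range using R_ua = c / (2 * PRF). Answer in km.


R_ua = 3e8 / (2 * 4689) = 31989.8 m = 32.0 km

32.0 km


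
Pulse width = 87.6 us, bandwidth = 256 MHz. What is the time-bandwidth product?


TBP = 87.6 * 256 = 22425.6

22425.6


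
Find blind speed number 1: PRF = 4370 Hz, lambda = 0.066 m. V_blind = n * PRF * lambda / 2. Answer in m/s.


V_blind = 1 * 4370 * 0.066 / 2 = 144.2 m/s

144.2 m/s


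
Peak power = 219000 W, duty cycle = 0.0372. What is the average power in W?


P_avg = 219000 * 0.0372 = 8146.8 W

8146.8 W


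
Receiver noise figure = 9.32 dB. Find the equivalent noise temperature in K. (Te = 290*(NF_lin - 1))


NF_lin = 10^(9.32/10) = 8.550667
Te = 290 * (8.550667 - 1) = 2189.7 K

2189.7 K


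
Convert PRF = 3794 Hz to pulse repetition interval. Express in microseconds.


PRI = 1/3794 = 0.0002635741 s = 263.6 us

263.6 us


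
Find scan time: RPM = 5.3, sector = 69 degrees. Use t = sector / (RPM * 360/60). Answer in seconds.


t = 69 / (5.3 * 360) * 60 = 2.17 s

2.17 s


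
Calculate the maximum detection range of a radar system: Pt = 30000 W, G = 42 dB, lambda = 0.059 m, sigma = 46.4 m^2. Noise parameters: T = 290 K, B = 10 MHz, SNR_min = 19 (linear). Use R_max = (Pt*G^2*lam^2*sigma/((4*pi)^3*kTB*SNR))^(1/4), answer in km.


G_lin = 10^(42/10) = 15848.931925
R^4 = 30000 * 15848.931925^2 * 0.059^2 * 46.4 / ((4*pi)^3 * 1.38e-23 * 290 * 10000000.0 * 19)
R^4 = 8.06646e20 m^4
R_max = (8.06646e20)^(1/4) = 168527.5 m = 168.5 km

168.5 km


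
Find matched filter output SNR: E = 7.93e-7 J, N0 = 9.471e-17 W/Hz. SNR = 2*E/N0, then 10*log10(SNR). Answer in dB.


SNR_lin = 2 * 7.93e-7 / 9.471e-17 = 1.675e10
SNR_dB = 10*log10(1.675e10) = 102.2 dB

102.2 dB


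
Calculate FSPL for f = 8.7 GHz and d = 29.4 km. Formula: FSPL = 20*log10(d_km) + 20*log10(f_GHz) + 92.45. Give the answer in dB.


20*log10(29.4) = 29.37
20*log10(8.7) = 18.79
FSPL = 140.6 dB

140.6 dB


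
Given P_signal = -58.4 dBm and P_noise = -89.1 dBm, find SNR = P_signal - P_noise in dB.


SNR = -58.4 - (-89.1) = 30.7 dB

30.7 dB


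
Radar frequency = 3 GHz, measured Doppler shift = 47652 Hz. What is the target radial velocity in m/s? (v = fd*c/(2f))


v = 47652 * 3e8 / (2 * 3000000000.0) = 2382.6 m/s

2382.6 m/s


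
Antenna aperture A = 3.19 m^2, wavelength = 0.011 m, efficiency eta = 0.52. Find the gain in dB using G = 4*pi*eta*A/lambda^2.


G_linear = 4*pi*0.52*3.19/0.011^2 = 172273.52
G_dB = 10*log10(172273.52) = 52.4 dB

52.4 dB


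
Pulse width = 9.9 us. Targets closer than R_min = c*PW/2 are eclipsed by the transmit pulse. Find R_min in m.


R_min = 3e8 * 9.9e-6 / 2 = 1485.0 m

1485.0 m


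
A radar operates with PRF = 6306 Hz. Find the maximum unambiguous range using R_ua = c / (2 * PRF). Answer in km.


R_ua = 3e8 / (2 * 6306) = 23786.9 m = 23.8 km

23.8 km


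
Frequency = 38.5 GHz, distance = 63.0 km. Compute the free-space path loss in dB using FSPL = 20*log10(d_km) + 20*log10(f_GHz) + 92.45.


20*log10(63.0) = 35.99
20*log10(38.5) = 31.71
FSPL = 160.1 dB

160.1 dB


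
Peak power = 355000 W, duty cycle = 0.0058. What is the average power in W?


P_avg = 355000 * 0.0058 = 2059.0 W

2059.0 W


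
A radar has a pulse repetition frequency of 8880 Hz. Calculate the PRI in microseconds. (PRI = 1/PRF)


PRI = 1/8880 = 0.0001126126 s = 112.6 us

112.6 us


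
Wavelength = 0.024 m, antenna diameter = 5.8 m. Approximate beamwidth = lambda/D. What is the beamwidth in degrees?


BW_rad = 0.024 / 5.8 = 0.004138
BW_deg = 0.24 degrees

0.24 degrees


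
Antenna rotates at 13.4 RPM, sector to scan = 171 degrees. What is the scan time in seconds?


t = 171 / (13.4 * 360) * 60 = 2.13 s

2.13 s


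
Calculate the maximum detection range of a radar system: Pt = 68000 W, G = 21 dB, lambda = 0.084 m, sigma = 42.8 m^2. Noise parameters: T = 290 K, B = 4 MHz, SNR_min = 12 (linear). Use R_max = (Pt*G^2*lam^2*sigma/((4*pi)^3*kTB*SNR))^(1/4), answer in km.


G_lin = 10^(21/10) = 125.892541
R^4 = 68000 * 125.892541^2 * 0.084^2 * 42.8 / ((4*pi)^3 * 1.38e-23 * 290 * 4000000.0 * 12)
R^4 = 8.53814e17 m^4
R_max = (8.53814e17)^(1/4) = 30397.7 m = 30.4 km

30.4 km


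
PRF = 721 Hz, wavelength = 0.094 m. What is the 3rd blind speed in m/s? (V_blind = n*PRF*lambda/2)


V_blind = 3 * 721 * 0.094 / 2 = 101.7 m/s

101.7 m/s


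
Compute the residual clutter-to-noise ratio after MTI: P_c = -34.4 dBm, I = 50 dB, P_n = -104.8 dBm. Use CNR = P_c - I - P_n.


CNR = -34.4 - 50 - (-104.8) = 20.4 dB

20.4 dB


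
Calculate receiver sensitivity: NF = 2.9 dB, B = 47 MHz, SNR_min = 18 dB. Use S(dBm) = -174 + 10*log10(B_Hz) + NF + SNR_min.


10*log10(47000000.0) = 76.72
S = -174 + 76.72 + 2.9 + 18 = -76.4 dBm

-76.4 dBm


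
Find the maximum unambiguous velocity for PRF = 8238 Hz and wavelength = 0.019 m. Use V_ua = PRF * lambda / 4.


V_ua = 8238 * 0.019 / 4 = 39.1 m/s

39.1 m/s


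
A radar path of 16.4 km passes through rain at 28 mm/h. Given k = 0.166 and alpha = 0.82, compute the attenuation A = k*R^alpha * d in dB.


gamma = 0.166 * 28^0.82 = 2.551395 dB/km
A = 2.551395 * 16.4 = 41.84 dB

41.84 dB


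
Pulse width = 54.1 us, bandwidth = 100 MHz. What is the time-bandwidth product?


TBP = 54.1 * 100 = 5410.0

5410.0


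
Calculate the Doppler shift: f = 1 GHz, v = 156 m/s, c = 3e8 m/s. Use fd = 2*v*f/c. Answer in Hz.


fd = 2 * 156 * 1000000000.0 / 3e8 = 1040.0 Hz

1040.0 Hz


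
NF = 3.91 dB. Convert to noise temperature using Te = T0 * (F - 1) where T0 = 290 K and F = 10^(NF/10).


NF_lin = 10^(3.91/10) = 2.460368
Te = 290 * (2.460368 - 1) = 423.5 K

423.5 K


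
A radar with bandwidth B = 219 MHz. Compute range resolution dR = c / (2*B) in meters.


dR = 3e8 / (2 * 219000000.0) = 0.68 m

0.68 m


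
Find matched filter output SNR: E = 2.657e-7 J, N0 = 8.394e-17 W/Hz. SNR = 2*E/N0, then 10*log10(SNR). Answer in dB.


SNR_lin = 2 * 2.657e-7 / 8.394e-17 = 6.331e9
SNR_dB = 10*log10(6.331e9) = 98.0 dB

98.0 dB


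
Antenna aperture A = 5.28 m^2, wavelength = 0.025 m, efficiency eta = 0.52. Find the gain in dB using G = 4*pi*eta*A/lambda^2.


G_linear = 4*pi*0.52*5.28/0.025^2 = 55203.56
G_dB = 10*log10(55203.56) = 47.4 dB

47.4 dB


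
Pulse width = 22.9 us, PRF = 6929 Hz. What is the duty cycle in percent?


DC = 22.9e-6 * 6929 * 100 = 15.87%

15.87%


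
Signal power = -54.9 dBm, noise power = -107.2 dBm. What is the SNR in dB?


SNR = -54.9 - (-107.2) = 52.3 dB

52.3 dB


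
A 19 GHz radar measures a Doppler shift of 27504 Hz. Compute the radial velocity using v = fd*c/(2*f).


v = 27504 * 3e8 / (2 * 19000000000.0) = 217.1 m/s

217.1 m/s


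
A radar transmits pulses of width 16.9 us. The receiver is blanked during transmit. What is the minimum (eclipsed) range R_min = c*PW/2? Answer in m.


R_min = 3e8 * 16.9e-6 / 2 = 2535.0 m

2535.0 m


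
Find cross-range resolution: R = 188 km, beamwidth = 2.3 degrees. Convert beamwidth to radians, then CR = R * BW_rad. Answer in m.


BW_rad = 0.040142573
CR = 188000 * 0.040142573 = 7546.8 m

7546.8 m


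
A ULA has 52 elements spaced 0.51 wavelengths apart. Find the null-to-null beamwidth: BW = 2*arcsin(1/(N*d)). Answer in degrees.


1/(N*d) = 1/(52*0.51) = 0.037707
BW = 2*arcsin(0.037707) = 4.3 degrees

4.3 degrees


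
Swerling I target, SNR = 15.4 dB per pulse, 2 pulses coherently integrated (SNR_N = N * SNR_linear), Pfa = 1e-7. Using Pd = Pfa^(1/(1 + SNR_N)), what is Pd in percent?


SNR_lin = 10^(15.4/10) = 34.67369
SNR_N = 2 * 34.67369 = 69.34738
1/(1 + SNR_N) = 1/70.34738 = 0.0142152
Pd = (1e-7)^0.0142152 = 0.79523
Pd = 79.5%

79.5%


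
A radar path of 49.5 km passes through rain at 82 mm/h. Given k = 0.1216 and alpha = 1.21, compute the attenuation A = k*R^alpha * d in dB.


gamma = 0.1216 * 82^1.21 = 25.156391 dB/km
A = 25.156391 * 49.5 = 1245.24 dB

1245.24 dB


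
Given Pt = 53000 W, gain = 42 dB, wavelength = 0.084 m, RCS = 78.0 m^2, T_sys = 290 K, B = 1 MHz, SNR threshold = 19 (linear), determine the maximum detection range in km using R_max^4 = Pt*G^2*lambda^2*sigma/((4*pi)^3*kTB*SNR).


G_lin = 10^(42/10) = 15848.931925
R^4 = 53000 * 15848.931925^2 * 0.084^2 * 78.0 / ((4*pi)^3 * 1.38e-23 * 290 * 1000000.0 * 19)
R^4 = 4.85589e22 m^4
R_max = (4.85589e22)^(1/4) = 469426.1 m = 469.4 km

469.4 km


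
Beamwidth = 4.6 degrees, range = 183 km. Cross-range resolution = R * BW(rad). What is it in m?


BW_rad = 0.080285146
CR = 183000 * 0.080285146 = 14692.2 m

14692.2 m


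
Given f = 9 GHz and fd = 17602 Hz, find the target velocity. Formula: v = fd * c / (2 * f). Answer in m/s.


v = 17602 * 3e8 / (2 * 9000000000.0) = 293.4 m/s

293.4 m/s


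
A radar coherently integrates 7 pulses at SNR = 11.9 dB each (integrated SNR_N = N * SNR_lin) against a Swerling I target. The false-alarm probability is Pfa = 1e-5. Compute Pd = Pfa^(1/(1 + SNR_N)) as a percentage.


SNR_lin = 10^(11.9/10) = 15.48817
SNR_N = 7 * 15.48817 = 108.41719
1/(1 + SNR_N) = 1/109.41719 = 0.0091393
Pd = (1e-5)^0.0091393 = 0.90013
Pd = 90.0%

90.0%


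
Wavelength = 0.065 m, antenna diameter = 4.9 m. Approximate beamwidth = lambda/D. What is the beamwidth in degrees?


BW_rad = 0.065 / 4.9 = 0.013265
BW_deg = 0.76 degrees

0.76 degrees


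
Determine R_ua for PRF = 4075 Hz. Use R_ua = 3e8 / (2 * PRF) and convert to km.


R_ua = 3e8 / (2 * 4075) = 36809.8 m = 36.8 km

36.8 km


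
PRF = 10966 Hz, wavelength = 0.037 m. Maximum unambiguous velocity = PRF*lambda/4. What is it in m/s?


V_ua = 10966 * 0.037 / 4 = 101.4 m/s

101.4 m/s


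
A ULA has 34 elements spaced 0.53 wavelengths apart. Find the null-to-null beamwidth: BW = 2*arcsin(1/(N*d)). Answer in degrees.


1/(N*d) = 1/(34*0.53) = 0.055494
BW = 2*arcsin(0.055494) = 6.4 degrees

6.4 degrees


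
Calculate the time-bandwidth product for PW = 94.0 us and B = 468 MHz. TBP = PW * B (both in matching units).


TBP = 94.0 * 468 = 43992.0

43992.0


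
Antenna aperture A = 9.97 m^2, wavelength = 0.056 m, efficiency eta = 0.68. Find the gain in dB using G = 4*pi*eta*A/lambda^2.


G_linear = 4*pi*0.68*9.97/0.056^2 = 27166.76
G_dB = 10*log10(27166.76) = 44.3 dB

44.3 dB


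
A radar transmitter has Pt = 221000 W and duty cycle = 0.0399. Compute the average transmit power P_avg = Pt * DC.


P_avg = 221000 * 0.0399 = 8817.9 W

8817.9 W


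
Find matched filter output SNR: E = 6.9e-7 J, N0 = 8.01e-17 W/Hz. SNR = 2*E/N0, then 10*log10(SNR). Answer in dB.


SNR_lin = 2 * 6.9e-7 / 8.01e-17 = 1.723e10
SNR_dB = 10*log10(1.723e10) = 102.4 dB

102.4 dB


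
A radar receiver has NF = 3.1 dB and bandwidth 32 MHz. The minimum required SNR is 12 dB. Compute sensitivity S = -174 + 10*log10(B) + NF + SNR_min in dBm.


10*log10(32000000.0) = 75.05
S = -174 + 75.05 + 3.1 + 12 = -83.8 dBm

-83.8 dBm


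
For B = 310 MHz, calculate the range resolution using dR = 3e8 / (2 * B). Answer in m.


dR = 3e8 / (2 * 310000000.0) = 0.48 m

0.48 m


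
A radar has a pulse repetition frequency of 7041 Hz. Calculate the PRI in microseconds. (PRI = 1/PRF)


PRI = 1/7041 = 0.0001420253 s = 142.0 us

142.0 us


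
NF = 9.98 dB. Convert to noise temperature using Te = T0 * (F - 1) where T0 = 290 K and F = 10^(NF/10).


NF_lin = 10^(9.98/10) = 9.954054
Te = 290 * (9.954054 - 1) = 2596.7 K

2596.7 K


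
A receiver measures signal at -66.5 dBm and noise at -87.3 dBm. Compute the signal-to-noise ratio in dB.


SNR = -66.5 - (-87.3) = 20.8 dB

20.8 dB


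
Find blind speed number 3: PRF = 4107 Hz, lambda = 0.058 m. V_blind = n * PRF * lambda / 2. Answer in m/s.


V_blind = 3 * 4107 * 0.058 / 2 = 357.3 m/s

357.3 m/s


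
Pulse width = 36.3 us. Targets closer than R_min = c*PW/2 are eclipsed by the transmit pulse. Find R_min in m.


R_min = 3e8 * 36.3e-6 / 2 = 5445.0 m

5445.0 m


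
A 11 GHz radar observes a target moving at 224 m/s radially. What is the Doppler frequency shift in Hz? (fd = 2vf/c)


fd = 2 * 224 * 11000000000.0 / 3e8 = 16426.7 Hz

16426.7 Hz


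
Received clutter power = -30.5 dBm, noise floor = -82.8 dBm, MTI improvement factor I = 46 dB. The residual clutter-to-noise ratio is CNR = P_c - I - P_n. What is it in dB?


CNR = -30.5 - 46 - (-82.8) = 6.3 dB

6.3 dB


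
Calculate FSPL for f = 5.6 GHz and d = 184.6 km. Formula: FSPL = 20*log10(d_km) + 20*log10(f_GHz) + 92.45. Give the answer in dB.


20*log10(184.6) = 45.32
20*log10(5.6) = 14.96
FSPL = 152.7 dB

152.7 dB


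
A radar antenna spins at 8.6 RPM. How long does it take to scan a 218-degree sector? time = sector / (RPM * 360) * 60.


t = 218 / (8.6 * 360) * 60 = 4.22 s

4.22 s


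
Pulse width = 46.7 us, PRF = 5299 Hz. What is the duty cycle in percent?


DC = 46.7e-6 * 5299 * 100 = 24.75%

24.75%


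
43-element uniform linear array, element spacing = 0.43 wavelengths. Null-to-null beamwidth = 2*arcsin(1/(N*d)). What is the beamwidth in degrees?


1/(N*d) = 1/(43*0.43) = 0.054083
BW = 2*arcsin(0.054083) = 6.2 degrees

6.2 degrees


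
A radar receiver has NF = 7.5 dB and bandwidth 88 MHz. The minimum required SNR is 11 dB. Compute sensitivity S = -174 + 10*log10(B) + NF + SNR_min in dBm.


10*log10(88000000.0) = 79.44
S = -174 + 79.44 + 7.5 + 11 = -76.1 dBm

-76.1 dBm


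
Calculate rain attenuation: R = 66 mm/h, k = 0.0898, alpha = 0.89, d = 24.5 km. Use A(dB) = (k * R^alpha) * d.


gamma = 0.0898 * 66^0.89 = 3.738268 dB/km
A = 3.738268 * 24.5 = 91.59 dB

91.59 dB


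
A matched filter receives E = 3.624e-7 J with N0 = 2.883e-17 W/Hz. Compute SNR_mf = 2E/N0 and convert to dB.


SNR_lin = 2 * 3.624e-7 / 2.883e-17 = 2.514e10
SNR_dB = 10*log10(2.514e10) = 104.0 dB

104.0 dB


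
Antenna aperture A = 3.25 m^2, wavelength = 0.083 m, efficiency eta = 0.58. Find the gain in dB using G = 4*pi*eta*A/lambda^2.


G_linear = 4*pi*0.58*3.25/0.083^2 = 3438.47
G_dB = 10*log10(3438.47) = 35.4 dB

35.4 dB


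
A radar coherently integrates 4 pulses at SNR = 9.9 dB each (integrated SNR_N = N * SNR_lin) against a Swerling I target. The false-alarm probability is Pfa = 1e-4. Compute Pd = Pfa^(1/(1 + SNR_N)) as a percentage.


SNR_lin = 10^(9.9/10) = 9.77237
SNR_N = 4 * 9.77237 = 39.08948
1/(1 + SNR_N) = 1/40.08948 = 0.0249442
Pd = (1e-4)^0.0249442 = 0.79474
Pd = 79.5%

79.5%


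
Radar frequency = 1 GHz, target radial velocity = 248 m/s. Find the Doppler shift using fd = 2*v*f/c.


fd = 2 * 248 * 1000000000.0 / 3e8 = 1653.3 Hz

1653.3 Hz


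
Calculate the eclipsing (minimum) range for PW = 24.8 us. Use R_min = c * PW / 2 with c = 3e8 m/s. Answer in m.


R_min = 3e8 * 24.8e-6 / 2 = 3720.0 m

3720.0 m


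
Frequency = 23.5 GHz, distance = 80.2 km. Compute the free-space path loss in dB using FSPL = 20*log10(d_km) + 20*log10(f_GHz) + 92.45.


20*log10(80.2) = 38.08
20*log10(23.5) = 27.42
FSPL = 158.0 dB

158.0 dB


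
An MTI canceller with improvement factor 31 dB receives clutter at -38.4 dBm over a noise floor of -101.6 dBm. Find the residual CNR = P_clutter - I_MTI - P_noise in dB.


CNR = -38.4 - 31 - (-101.6) = 32.2 dB

32.2 dB


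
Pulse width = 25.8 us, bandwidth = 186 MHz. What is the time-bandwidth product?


TBP = 25.8 * 186 = 4798.8

4798.8


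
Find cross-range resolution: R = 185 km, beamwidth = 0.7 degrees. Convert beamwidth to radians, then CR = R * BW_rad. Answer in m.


BW_rad = 0.012217305
CR = 185000 * 0.012217305 = 2260.2 m

2260.2 m


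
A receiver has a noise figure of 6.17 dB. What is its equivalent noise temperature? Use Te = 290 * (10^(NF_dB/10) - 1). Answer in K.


NF_lin = 10^(6.17/10) = 4.139997
Te = 290 * (4.139997 - 1) = 910.6 K

910.6 K


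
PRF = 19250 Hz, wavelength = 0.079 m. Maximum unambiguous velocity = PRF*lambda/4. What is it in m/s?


V_ua = 19250 * 0.079 / 4 = 380.2 m/s

380.2 m/s


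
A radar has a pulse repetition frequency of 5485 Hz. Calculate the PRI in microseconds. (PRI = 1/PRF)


PRI = 1/5485 = 0.0001823154 s = 182.3 us

182.3 us


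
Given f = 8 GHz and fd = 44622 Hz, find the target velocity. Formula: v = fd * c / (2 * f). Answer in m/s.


v = 44622 * 3e8 / (2 * 8000000000.0) = 836.7 m/s

836.7 m/s


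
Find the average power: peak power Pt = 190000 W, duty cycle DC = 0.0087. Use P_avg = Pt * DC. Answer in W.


P_avg = 190000 * 0.0087 = 1653.0 W

1653.0 W


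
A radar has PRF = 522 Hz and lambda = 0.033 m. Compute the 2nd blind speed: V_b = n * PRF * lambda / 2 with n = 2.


V_blind = 2 * 522 * 0.033 / 2 = 17.2 m/s

17.2 m/s


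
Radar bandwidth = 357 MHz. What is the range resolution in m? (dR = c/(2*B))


dR = 3e8 / (2 * 357000000.0) = 0.42 m

0.42 m


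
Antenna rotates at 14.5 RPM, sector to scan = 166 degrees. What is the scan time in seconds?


t = 166 / (14.5 * 360) * 60 = 1.91 s

1.91 s


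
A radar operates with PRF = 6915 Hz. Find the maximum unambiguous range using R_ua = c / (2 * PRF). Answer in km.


R_ua = 3e8 / (2 * 6915) = 21692.0 m = 21.7 km

21.7 km


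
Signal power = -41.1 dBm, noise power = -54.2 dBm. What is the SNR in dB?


SNR = -41.1 - (-54.2) = 13.1 dB

13.1 dB


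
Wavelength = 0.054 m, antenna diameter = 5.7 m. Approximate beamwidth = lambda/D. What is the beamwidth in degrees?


BW_rad = 0.054 / 5.7 = 0.009474
BW_deg = 0.54 degrees

0.54 degrees


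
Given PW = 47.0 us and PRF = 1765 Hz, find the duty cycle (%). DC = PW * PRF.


DC = 47.0e-6 * 1765 * 100 = 8.3%

8.3%


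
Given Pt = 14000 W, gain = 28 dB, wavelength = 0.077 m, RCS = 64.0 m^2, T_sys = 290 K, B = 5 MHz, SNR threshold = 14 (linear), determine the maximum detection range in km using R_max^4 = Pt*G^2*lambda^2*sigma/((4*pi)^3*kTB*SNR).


G_lin = 10^(28/10) = 630.957344
R^4 = 14000 * 630.957344^2 * 0.077^2 * 64.0 / ((4*pi)^3 * 1.38e-23 * 290 * 5000000.0 * 14)
R^4 = 3.80439e18 m^4
R_max = (3.80439e18)^(1/4) = 44164.3 m = 44.2 km

44.2 km


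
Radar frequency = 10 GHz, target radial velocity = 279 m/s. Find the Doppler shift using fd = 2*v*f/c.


fd = 2 * 279 * 10000000000.0 / 3e8 = 18600.0 Hz

18600.0 Hz


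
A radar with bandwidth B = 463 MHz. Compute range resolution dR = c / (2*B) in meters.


dR = 3e8 / (2 * 463000000.0) = 0.32 m

0.32 m


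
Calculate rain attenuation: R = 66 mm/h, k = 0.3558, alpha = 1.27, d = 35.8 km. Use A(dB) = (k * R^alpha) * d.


gamma = 0.3558 * 66^1.27 = 72.782462 dB/km
A = 72.782462 * 35.8 = 2605.61 dB

2605.61 dB


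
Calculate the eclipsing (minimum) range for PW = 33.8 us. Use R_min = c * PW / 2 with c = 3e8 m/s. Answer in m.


R_min = 3e8 * 33.8e-6 / 2 = 5070.0 m

5070.0 m


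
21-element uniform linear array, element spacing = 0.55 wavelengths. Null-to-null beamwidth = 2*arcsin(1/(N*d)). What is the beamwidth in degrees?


1/(N*d) = 1/(21*0.55) = 0.08658
BW = 2*arcsin(0.08658) = 9.9 degrees

9.9 degrees


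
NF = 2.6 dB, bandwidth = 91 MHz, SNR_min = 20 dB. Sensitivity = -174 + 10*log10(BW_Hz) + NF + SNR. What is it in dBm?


10*log10(91000000.0) = 79.59
S = -174 + 79.59 + 2.6 + 20 = -71.8 dBm

-71.8 dBm


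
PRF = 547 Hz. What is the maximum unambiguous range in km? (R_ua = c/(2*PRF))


R_ua = 3e8 / (2 * 547) = 274223.0 m = 274.2 km

274.2 km


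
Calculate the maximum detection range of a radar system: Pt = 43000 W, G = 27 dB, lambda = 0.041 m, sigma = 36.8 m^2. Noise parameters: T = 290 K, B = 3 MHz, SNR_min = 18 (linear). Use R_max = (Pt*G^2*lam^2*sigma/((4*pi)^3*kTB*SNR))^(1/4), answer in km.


G_lin = 10^(27/10) = 501.187234
R^4 = 43000 * 501.187234^2 * 0.041^2 * 36.8 / ((4*pi)^3 * 1.38e-23 * 290 * 3000000.0 * 18)
R^4 = 1.55806e18 m^4
R_max = (1.55806e18)^(1/4) = 35330.2 m = 35.3 km

35.3 km


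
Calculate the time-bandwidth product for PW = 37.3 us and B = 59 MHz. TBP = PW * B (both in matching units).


TBP = 37.3 * 59 = 2200.7

2200.7


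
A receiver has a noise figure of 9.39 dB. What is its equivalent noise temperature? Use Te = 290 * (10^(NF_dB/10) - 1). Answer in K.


NF_lin = 10^(9.39/10) = 8.689604
Te = 290 * (8.689604 - 1) = 2230.0 K

2230.0 K


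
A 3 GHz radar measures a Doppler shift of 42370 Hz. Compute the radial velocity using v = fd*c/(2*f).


v = 42370 * 3e8 / (2 * 3000000000.0) = 2118.5 m/s

2118.5 m/s


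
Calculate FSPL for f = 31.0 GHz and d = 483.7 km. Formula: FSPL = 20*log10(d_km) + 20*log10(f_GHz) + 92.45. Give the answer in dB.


20*log10(483.7) = 53.69
20*log10(31.0) = 29.83
FSPL = 176.0 dB

176.0 dB


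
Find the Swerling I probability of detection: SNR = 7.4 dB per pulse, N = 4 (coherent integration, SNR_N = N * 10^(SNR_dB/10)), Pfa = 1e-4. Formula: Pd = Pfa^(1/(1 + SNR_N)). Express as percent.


SNR_lin = 10^(7.4/10) = 5.49541
SNR_N = 4 * 5.49541 = 21.98164
1/(1 + SNR_N) = 1/22.98164 = 0.043513
Pd = (1e-4)^0.043513 = 0.6698
Pd = 67.0%

67.0%


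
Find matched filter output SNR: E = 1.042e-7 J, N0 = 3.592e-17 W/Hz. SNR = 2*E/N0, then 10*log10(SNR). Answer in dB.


SNR_lin = 2 * 1.042e-7 / 3.592e-17 = 5.802e9
SNR_dB = 10*log10(5.802e9) = 97.6 dB

97.6 dB


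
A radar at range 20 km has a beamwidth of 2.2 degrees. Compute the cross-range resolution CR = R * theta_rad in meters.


BW_rad = 0.038397244
CR = 20000 * 0.038397244 = 767.9 m

767.9 m


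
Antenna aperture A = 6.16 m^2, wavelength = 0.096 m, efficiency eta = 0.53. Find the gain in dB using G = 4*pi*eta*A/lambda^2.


G_linear = 4*pi*0.53*6.16/0.096^2 = 4451.68
G_dB = 10*log10(4451.68) = 36.5 dB

36.5 dB


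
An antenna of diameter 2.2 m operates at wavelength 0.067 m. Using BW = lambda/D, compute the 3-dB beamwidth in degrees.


BW_rad = 0.067 / 2.2 = 0.030455
BW_deg = 1.74 degrees

1.74 degrees


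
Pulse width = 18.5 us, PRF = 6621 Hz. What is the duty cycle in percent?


DC = 18.5e-6 * 6621 * 100 = 12.25%

12.25%


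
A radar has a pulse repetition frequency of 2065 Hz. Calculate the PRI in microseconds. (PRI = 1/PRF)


PRI = 1/2065 = 0.0004842615 s = 484.3 us

484.3 us


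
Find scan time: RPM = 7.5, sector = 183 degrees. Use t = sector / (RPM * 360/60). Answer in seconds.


t = 183 / (7.5 * 360) * 60 = 4.07 s

4.07 s


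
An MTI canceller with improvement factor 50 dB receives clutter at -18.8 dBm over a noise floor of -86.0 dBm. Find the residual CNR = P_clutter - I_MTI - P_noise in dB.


CNR = -18.8 - 50 - (-86.0) = 17.2 dB

17.2 dB


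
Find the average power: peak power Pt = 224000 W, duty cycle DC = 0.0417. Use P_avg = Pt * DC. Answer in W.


P_avg = 224000 * 0.0417 = 9340.8 W

9340.8 W


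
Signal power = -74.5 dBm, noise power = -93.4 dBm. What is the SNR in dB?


SNR = -74.5 - (-93.4) = 18.9 dB

18.9 dB


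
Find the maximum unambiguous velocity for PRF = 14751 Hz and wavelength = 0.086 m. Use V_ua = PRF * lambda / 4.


V_ua = 14751 * 0.086 / 4 = 317.1 m/s

317.1 m/s


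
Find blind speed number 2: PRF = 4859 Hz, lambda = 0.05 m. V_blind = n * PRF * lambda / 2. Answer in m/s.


V_blind = 2 * 4859 * 0.05 / 2 = 243.0 m/s

243.0 m/s


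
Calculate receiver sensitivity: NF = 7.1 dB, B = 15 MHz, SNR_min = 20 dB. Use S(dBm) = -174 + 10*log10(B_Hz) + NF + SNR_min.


10*log10(15000000.0) = 71.76
S = -174 + 71.76 + 7.1 + 20 = -75.1 dBm

-75.1 dBm


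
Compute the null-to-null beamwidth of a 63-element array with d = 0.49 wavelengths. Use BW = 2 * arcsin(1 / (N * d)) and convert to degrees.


1/(N*d) = 1/(63*0.49) = 0.032394
BW = 2*arcsin(0.032394) = 3.7 degrees

3.7 degrees


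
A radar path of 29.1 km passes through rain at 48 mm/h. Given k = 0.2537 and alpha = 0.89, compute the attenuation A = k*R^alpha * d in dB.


gamma = 0.2537 * 48^0.89 = 7.954725 dB/km
A = 7.954725 * 29.1 = 231.48 dB

231.48 dB


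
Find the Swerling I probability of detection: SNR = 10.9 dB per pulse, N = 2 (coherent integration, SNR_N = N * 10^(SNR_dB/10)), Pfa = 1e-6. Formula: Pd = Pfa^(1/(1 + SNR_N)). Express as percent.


SNR_lin = 10^(10.9/10) = 12.30269
SNR_N = 2 * 12.30269 = 24.60538
1/(1 + SNR_N) = 1/25.60538 = 0.0390543
Pd = (1e-6)^0.0390543 = 0.58301
Pd = 58.3%

58.3%


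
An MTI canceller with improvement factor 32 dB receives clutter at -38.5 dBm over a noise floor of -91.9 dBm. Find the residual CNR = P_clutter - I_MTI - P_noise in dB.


CNR = -38.5 - 32 - (-91.9) = 21.4 dB

21.4 dB


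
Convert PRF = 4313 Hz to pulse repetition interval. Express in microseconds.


PRI = 1/4313 = 0.0002318572 s = 231.9 us

231.9 us


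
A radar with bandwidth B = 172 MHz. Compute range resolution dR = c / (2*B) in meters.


dR = 3e8 / (2 * 172000000.0) = 0.87 m

0.87 m


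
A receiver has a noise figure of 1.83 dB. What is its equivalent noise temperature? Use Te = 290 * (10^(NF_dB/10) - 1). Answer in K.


NF_lin = 10^(1.83/10) = 1.524053
Te = 290 * (1.524053 - 1) = 152.0 K

152.0 K


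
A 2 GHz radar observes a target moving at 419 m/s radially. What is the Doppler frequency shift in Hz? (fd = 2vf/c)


fd = 2 * 419 * 2000000000.0 / 3e8 = 5586.7 Hz

5586.7 Hz


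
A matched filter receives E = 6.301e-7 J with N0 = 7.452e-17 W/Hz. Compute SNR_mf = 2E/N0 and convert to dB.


SNR_lin = 2 * 6.301e-7 / 7.452e-17 = 1.691e10
SNR_dB = 10*log10(1.691e10) = 102.3 dB

102.3 dB


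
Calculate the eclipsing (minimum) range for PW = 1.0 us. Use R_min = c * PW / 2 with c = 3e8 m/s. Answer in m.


R_min = 3e8 * 1.0e-6 / 2 = 150.0 m

150.0 m


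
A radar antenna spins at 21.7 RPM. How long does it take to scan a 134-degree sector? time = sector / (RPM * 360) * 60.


t = 134 / (21.7 * 360) * 60 = 1.03 s

1.03 s


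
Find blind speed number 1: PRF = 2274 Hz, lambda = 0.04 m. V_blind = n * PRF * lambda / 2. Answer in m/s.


V_blind = 1 * 2274 * 0.04 / 2 = 45.5 m/s

45.5 m/s


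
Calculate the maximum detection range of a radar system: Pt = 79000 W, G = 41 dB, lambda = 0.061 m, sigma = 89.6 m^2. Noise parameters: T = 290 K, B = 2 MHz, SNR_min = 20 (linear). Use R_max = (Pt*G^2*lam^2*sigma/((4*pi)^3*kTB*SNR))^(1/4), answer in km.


G_lin = 10^(41/10) = 12589.254118
R^4 = 79000 * 12589.254118^2 * 0.061^2 * 89.6 / ((4*pi)^3 * 1.38e-23 * 290 * 2000000.0 * 20)
R^4 = 1.3141e22 m^4
R_max = (1.3141e22)^(1/4) = 338576.7 m = 338.6 km

338.6 km


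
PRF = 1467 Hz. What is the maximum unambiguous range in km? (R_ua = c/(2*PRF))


R_ua = 3e8 / (2 * 1467) = 102249.5 m = 102.2 km

102.2 km


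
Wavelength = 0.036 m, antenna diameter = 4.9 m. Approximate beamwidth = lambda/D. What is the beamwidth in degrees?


BW_rad = 0.036 / 4.9 = 0.007347
BW_deg = 0.42 degrees

0.42 degrees


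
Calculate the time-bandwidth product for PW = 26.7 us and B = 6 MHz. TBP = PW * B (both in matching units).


TBP = 26.7 * 6 = 160.2

160.2


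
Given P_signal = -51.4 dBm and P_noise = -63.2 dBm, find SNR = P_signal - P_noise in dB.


SNR = -51.4 - (-63.2) = 11.8 dB

11.8 dB


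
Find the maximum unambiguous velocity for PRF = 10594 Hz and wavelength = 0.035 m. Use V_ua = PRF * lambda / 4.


V_ua = 10594 * 0.035 / 4 = 92.7 m/s

92.7 m/s


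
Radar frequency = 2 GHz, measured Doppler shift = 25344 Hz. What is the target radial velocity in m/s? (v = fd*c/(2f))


v = 25344 * 3e8 / (2 * 2000000000.0) = 1900.8 m/s

1900.8 m/s


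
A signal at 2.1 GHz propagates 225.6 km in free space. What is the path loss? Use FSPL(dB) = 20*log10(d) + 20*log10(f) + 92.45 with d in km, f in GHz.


20*log10(225.6) = 47.07
20*log10(2.1) = 6.44
FSPL = 146.0 dB

146.0 dB


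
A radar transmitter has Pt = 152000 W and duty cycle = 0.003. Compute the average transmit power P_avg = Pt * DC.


P_avg = 152000 * 0.003 = 456.0 W

456.0 W


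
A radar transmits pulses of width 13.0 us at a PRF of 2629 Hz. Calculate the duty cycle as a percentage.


DC = 13.0e-6 * 2629 * 100 = 3.42%

3.42%


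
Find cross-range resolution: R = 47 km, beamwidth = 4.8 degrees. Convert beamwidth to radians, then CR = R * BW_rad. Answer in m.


BW_rad = 0.083775804
CR = 47000 * 0.083775804 = 3937.5 m

3937.5 m


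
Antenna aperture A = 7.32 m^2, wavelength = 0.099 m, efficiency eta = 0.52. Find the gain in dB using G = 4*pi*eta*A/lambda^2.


G_linear = 4*pi*0.52*7.32/0.099^2 = 4880.38
G_dB = 10*log10(4880.38) = 36.9 dB

36.9 dB


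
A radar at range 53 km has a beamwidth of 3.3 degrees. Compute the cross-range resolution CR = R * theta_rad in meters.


BW_rad = 0.057595865
CR = 53000 * 0.057595865 = 3052.6 m

3052.6 m


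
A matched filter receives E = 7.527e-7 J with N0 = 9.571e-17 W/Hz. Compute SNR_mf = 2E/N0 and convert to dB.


SNR_lin = 2 * 7.527e-7 / 9.571e-17 = 1.573e10
SNR_dB = 10*log10(1.573e10) = 102.0 dB

102.0 dB


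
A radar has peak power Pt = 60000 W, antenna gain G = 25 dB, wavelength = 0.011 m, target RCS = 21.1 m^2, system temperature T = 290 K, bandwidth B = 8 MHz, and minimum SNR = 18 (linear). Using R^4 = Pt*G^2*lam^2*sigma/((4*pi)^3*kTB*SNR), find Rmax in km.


G_lin = 10^(25/10) = 316.227766
R^4 = 60000 * 316.227766^2 * 0.011^2 * 21.1 / ((4*pi)^3 * 1.38e-23 * 290 * 8000000.0 * 18)
R^4 = 1.33952e16 m^4
R_max = (1.33952e16)^(1/4) = 10758.1 m = 10.8 km

10.8 km


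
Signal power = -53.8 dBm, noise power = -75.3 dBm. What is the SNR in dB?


SNR = -53.8 - (-75.3) = 21.5 dB

21.5 dB


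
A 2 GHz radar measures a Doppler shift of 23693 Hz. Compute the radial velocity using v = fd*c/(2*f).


v = 23693 * 3e8 / (2 * 2000000000.0) = 1777.0 m/s

1777.0 m/s


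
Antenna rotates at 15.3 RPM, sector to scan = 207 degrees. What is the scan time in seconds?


t = 207 / (15.3 * 360) * 60 = 2.25 s

2.25 s


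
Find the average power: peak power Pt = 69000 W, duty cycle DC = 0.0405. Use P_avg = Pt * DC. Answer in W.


P_avg = 69000 * 0.0405 = 2794.5 W

2794.5 W


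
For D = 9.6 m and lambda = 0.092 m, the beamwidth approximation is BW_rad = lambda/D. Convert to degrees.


BW_rad = 0.092 / 9.6 = 0.009583
BW_deg = 0.55 degrees

0.55 degrees


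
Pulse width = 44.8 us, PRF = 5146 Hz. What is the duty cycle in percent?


DC = 44.8e-6 * 5146 * 100 = 23.05%

23.05%


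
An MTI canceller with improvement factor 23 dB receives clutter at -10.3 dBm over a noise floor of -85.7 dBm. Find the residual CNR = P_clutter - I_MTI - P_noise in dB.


CNR = -10.3 - 23 - (-85.7) = 52.4 dB

52.4 dB


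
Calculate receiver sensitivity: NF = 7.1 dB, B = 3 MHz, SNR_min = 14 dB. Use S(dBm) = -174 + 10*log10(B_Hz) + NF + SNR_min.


10*log10(3000000.0) = 64.77
S = -174 + 64.77 + 7.1 + 14 = -88.1 dBm

-88.1 dBm


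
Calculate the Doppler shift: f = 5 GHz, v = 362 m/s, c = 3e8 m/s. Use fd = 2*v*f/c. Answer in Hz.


fd = 2 * 362 * 5000000000.0 / 3e8 = 12066.7 Hz

12066.7 Hz


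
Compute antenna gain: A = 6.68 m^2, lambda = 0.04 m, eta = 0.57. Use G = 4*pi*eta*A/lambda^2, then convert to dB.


G_linear = 4*pi*0.57*6.68/0.04^2 = 29904.82
G_dB = 10*log10(29904.82) = 44.8 dB

44.8 dB


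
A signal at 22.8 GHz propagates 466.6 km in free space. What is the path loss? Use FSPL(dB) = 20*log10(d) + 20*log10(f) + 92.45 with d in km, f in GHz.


20*log10(466.6) = 53.38
20*log10(22.8) = 27.16
FSPL = 173.0 dB

173.0 dB


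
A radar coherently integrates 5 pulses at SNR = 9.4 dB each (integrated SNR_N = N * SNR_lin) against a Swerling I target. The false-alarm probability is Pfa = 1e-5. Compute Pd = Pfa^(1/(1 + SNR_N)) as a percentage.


SNR_lin = 10^(9.4/10) = 8.70964
SNR_N = 5 * 8.70964 = 43.5482
1/(1 + SNR_N) = 1/44.5482 = 0.0224476
Pd = (1e-5)^0.0224476 = 0.77226
Pd = 77.2%

77.2%


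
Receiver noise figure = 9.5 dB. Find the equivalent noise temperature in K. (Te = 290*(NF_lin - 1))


NF_lin = 10^(9.5/10) = 8.912509
Te = 290 * (8.912509 - 1) = 2294.6 K

2294.6 K


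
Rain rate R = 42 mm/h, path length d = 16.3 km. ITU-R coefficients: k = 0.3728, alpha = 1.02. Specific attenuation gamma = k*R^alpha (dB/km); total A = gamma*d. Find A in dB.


gamma = 0.3728 * 42^1.02 = 16.872917 dB/km
A = 16.872917 * 16.3 = 275.03 dB

275.03 dB


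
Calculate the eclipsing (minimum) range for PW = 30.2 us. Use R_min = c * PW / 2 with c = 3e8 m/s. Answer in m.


R_min = 3e8 * 30.2e-6 / 2 = 4530.0 m

4530.0 m


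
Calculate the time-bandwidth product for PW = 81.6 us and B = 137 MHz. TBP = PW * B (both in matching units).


TBP = 81.6 * 137 = 11179.2

11179.2


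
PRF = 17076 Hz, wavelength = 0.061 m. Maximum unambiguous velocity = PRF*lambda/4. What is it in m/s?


V_ua = 17076 * 0.061 / 4 = 260.4 m/s

260.4 m/s


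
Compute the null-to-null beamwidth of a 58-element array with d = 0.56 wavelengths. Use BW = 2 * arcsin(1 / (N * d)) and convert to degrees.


1/(N*d) = 1/(58*0.56) = 0.030788
BW = 2*arcsin(0.030788) = 3.5 degrees

3.5 degrees


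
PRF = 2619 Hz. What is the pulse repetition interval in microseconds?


PRI = 1/2619 = 0.0003818251 s = 381.8 us

381.8 us


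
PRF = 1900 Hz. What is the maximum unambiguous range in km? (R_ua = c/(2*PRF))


R_ua = 3e8 / (2 * 1900) = 78947.4 m = 78.9 km

78.9 km
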